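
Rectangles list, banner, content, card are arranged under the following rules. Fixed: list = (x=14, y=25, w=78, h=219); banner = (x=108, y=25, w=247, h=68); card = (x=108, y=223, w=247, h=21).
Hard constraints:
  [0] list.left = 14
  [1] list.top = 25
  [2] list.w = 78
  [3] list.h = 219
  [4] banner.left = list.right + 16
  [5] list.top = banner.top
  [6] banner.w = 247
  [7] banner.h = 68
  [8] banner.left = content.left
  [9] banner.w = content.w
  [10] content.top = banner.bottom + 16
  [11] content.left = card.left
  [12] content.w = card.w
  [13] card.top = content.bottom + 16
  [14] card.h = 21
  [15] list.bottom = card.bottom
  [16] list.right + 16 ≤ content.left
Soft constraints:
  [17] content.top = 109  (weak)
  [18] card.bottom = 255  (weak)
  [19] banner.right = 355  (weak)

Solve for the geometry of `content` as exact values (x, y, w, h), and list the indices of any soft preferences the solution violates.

1. content.x = 108  [banner.left = content.left]
2. content.w = 247  [banner.w = content.w]
3. content.y = 109  [content.top = banner.bottom + 16]
4. content.h = 98  [card.top = content.bottom + 16]

content = (x=108, y=109, w=247, h=98)
violated soft preferences: 18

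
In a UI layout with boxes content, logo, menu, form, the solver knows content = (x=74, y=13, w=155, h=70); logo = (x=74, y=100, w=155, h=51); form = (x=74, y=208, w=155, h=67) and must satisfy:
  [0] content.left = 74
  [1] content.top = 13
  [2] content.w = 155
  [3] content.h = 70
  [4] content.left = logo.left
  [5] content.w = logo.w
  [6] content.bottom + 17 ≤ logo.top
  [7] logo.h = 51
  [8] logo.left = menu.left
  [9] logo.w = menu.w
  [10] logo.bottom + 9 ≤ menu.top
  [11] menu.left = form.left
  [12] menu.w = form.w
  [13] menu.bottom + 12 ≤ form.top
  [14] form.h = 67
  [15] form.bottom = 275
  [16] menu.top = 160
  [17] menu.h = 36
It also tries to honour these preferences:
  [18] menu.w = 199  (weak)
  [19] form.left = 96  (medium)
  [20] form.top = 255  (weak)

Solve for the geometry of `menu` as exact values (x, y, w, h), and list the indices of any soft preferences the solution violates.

menu = (x=74, y=160, w=155, h=36)
violated soft preferences: 18, 19, 20

1. menu.x = 74  [logo.left = menu.left]
2. menu.w = 155  [logo.w = menu.w]
3. menu.y = 160  [menu.top = 160]
4. menu.h = 36  [menu.h = 36]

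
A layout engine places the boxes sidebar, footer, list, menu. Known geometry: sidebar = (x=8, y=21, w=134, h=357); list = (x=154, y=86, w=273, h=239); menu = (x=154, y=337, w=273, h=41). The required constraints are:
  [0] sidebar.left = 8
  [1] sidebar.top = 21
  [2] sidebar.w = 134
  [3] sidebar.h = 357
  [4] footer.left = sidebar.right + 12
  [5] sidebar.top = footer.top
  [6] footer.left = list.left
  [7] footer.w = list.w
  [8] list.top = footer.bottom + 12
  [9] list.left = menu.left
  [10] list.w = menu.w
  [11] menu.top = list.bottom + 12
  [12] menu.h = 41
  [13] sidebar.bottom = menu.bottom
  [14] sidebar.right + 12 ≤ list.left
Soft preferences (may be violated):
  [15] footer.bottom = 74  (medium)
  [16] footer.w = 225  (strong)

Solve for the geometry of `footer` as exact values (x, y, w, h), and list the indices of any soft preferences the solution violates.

footer = (x=154, y=21, w=273, h=53)
violated soft preferences: 16

1. footer.x = 154  [footer.left = sidebar.right + 12]
2. footer.y = 21  [sidebar.top = footer.top]
3. footer.w = 273  [footer.w = list.w]
4. footer.h = 53  [list.top = footer.bottom + 12]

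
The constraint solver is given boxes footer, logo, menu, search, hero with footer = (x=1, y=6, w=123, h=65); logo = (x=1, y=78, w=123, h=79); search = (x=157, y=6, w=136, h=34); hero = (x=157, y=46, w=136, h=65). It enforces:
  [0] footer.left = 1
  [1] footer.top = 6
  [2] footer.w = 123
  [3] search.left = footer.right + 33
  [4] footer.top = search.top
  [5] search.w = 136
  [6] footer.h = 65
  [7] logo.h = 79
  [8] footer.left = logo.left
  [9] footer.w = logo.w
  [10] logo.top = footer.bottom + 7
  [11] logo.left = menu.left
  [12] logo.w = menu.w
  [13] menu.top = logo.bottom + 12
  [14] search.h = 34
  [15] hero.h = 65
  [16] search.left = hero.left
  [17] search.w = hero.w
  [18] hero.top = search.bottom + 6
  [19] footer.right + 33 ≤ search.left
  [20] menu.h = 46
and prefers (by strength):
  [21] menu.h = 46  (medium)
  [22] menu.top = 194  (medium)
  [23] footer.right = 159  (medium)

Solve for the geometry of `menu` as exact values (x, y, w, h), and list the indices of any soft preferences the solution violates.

menu = (x=1, y=169, w=123, h=46)
violated soft preferences: 22, 23

1. menu.x = 1  [logo.left = menu.left]
2. menu.w = 123  [logo.w = menu.w]
3. menu.y = 169  [menu.top = logo.bottom + 12]
4. menu.h = 46  [menu.h = 46]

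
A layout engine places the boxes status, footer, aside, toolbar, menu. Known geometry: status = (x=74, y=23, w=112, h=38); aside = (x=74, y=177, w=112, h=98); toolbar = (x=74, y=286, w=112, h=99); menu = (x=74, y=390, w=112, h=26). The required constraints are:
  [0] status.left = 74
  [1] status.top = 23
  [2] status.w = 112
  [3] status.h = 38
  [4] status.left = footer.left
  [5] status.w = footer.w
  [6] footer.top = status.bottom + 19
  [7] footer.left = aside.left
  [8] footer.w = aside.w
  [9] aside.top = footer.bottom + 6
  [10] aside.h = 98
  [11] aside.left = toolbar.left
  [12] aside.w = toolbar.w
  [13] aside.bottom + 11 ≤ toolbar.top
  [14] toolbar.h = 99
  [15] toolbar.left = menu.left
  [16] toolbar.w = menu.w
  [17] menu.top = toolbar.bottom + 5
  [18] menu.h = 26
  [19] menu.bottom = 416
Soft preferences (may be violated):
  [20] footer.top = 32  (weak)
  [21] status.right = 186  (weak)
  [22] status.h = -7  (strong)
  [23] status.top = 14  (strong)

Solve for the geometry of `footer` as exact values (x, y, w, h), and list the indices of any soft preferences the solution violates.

1. footer.x = 74  [status.left = footer.left]
2. footer.w = 112  [status.w = footer.w]
3. footer.y = 80  [footer.top = status.bottom + 19]
4. footer.h = 91  [aside.top = footer.bottom + 6]

footer = (x=74, y=80, w=112, h=91)
violated soft preferences: 20, 22, 23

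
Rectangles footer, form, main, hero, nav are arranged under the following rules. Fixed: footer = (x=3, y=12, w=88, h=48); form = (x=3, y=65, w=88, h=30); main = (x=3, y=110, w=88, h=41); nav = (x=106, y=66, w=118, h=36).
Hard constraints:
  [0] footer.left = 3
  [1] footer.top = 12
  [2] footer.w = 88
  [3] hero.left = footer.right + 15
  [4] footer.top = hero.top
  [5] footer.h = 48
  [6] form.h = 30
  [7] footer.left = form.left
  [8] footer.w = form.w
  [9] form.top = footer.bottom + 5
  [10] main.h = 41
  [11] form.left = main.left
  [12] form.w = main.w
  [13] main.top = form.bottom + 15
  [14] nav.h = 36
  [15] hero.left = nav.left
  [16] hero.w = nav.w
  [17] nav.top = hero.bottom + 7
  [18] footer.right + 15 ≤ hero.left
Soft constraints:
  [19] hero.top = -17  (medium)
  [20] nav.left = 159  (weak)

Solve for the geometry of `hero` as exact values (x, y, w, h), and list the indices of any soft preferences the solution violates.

hero = (x=106, y=12, w=118, h=47)
violated soft preferences: 19, 20

1. hero.x = 106  [hero.left = footer.right + 15]
2. hero.y = 12  [footer.top = hero.top]
3. hero.w = 118  [hero.w = nav.w]
4. hero.h = 47  [nav.top = hero.bottom + 7]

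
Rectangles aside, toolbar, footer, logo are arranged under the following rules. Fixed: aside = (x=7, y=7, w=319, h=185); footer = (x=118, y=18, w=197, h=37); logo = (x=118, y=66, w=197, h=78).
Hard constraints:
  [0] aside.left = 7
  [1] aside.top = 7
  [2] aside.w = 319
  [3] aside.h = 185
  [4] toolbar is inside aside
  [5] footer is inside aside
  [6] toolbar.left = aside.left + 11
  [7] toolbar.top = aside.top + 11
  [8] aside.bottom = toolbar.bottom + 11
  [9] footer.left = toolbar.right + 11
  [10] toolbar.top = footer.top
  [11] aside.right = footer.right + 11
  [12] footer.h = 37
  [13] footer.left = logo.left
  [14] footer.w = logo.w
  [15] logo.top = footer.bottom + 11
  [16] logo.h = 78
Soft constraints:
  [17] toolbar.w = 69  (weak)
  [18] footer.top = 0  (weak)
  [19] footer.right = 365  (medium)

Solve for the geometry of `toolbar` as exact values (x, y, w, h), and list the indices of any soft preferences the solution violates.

1. toolbar.x = 18  [toolbar.left = aside.left + 11]
2. toolbar.y = 18  [toolbar.top = aside.top + 11]
3. toolbar.h = 163  [aside.bottom = toolbar.bottom + 11]
4. toolbar.w = 89  [footer.left = toolbar.right + 11]

toolbar = (x=18, y=18, w=89, h=163)
violated soft preferences: 17, 18, 19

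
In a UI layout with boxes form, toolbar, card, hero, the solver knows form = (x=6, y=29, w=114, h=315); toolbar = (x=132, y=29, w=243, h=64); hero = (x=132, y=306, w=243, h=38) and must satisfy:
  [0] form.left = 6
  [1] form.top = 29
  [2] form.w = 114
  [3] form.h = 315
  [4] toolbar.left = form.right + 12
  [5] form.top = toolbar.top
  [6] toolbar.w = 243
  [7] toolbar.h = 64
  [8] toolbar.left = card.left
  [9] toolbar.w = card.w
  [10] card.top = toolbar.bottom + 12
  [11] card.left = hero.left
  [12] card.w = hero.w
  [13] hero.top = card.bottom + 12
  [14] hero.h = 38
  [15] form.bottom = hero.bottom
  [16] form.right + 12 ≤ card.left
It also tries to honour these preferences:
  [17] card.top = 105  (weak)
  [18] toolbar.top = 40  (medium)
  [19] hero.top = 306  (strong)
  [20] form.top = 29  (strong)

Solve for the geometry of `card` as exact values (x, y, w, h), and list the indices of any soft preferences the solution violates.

1. card.x = 132  [toolbar.left = card.left]
2. card.w = 243  [toolbar.w = card.w]
3. card.y = 105  [card.top = toolbar.bottom + 12]
4. card.h = 189  [hero.top = card.bottom + 12]

card = (x=132, y=105, w=243, h=189)
violated soft preferences: 18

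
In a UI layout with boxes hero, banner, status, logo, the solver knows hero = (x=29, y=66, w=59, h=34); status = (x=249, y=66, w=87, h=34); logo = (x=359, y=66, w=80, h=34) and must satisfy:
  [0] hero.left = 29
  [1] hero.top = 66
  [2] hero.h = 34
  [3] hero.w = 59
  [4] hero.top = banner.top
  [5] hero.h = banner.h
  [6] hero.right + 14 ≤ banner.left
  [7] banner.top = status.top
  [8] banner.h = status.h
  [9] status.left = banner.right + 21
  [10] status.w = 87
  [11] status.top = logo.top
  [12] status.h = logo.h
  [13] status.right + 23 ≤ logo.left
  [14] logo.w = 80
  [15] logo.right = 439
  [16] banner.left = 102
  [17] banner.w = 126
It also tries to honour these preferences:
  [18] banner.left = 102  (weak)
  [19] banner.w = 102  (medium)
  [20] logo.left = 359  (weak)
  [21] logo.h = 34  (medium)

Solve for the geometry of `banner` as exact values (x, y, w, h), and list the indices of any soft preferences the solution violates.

1. banner.y = 66  [hero.top = banner.top]
2. banner.h = 34  [hero.h = banner.h]
3. banner.x = 102  [banner.left = 102]
4. banner.w = 126  [banner.w = 126]

banner = (x=102, y=66, w=126, h=34)
violated soft preferences: 19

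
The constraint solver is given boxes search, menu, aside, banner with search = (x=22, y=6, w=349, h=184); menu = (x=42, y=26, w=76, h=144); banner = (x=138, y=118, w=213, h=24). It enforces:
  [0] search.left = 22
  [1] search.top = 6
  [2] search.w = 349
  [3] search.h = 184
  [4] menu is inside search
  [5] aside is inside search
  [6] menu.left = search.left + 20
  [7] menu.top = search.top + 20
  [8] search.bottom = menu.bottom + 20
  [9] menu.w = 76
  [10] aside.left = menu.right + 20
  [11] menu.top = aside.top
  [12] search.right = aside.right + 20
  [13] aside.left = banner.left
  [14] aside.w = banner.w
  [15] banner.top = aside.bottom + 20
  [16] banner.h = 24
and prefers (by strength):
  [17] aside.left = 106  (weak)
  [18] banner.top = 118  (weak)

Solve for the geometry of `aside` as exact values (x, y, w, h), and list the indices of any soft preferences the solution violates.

1. aside.x = 138  [aside.left = menu.right + 20]
2. aside.y = 26  [menu.top = aside.top]
3. aside.w = 213  [search.right = aside.right + 20]
4. aside.h = 72  [banner.top = aside.bottom + 20]

aside = (x=138, y=26, w=213, h=72)
violated soft preferences: 17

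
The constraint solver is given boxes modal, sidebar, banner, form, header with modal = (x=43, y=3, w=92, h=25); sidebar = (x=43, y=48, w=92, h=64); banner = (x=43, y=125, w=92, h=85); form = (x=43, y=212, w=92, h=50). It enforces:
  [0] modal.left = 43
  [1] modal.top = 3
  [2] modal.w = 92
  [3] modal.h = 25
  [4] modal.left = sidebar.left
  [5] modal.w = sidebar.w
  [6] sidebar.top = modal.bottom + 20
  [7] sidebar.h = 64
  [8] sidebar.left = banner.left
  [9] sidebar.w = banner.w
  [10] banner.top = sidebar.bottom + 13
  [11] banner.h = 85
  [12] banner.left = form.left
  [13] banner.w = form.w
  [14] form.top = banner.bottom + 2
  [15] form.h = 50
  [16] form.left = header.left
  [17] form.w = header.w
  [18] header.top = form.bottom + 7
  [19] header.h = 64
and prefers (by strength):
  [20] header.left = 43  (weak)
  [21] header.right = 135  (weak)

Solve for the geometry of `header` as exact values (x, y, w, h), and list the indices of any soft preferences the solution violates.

1. header.x = 43  [form.left = header.left]
2. header.w = 92  [form.w = header.w]
3. header.y = 269  [header.top = form.bottom + 7]
4. header.h = 64  [header.h = 64]

header = (x=43, y=269, w=92, h=64)
violated soft preferences: none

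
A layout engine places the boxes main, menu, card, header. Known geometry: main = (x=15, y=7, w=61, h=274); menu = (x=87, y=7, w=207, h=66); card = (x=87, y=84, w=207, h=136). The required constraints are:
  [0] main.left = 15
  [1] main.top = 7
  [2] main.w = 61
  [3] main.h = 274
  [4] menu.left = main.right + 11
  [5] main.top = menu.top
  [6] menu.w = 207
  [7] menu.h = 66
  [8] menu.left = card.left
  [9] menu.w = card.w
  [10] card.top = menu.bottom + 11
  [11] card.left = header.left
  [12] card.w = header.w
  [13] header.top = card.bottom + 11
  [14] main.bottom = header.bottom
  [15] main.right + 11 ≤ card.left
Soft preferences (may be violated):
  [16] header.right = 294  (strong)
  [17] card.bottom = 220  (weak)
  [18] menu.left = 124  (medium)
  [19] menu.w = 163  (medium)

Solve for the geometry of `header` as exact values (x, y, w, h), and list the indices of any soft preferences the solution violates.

header = (x=87, y=231, w=207, h=50)
violated soft preferences: 18, 19

1. header.x = 87  [card.left = header.left]
2. header.w = 207  [card.w = header.w]
3. header.y = 231  [header.top = card.bottom + 11]
4. header.h = 50  [main.bottom = header.bottom]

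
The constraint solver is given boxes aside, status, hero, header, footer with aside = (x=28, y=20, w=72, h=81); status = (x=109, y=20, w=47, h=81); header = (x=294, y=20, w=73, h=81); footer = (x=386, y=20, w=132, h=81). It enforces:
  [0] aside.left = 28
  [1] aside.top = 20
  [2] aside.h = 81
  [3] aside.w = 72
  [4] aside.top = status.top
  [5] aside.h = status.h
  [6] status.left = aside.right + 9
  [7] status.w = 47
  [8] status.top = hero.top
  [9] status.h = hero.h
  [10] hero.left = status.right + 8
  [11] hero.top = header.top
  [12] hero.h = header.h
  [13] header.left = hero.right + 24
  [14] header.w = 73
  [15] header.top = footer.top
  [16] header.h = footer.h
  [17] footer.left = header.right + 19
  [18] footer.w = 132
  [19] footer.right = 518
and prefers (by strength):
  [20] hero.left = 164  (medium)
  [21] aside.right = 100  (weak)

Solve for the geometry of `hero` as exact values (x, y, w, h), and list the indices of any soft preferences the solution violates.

hero = (x=164, y=20, w=106, h=81)
violated soft preferences: none

1. hero.y = 20  [status.top = hero.top]
2. hero.h = 81  [status.h = hero.h]
3. hero.x = 164  [hero.left = status.right + 8]
4. hero.w = 106  [header.left = hero.right + 24]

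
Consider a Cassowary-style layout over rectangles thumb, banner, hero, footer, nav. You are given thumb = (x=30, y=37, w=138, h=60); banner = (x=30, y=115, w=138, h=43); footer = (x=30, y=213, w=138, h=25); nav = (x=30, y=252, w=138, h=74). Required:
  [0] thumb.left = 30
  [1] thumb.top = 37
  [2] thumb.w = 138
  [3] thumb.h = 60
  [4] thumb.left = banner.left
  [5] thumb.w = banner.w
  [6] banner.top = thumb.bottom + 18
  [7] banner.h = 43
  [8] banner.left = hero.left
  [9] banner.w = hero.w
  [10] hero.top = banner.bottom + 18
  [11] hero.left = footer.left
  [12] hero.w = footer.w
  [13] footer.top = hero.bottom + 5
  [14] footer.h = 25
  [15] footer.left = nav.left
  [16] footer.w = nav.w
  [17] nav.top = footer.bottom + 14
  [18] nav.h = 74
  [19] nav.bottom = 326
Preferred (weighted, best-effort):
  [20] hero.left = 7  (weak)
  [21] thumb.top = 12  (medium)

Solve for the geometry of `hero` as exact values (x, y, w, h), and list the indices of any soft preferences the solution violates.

1. hero.x = 30  [banner.left = hero.left]
2. hero.w = 138  [banner.w = hero.w]
3. hero.y = 176  [hero.top = banner.bottom + 18]
4. hero.h = 32  [footer.top = hero.bottom + 5]

hero = (x=30, y=176, w=138, h=32)
violated soft preferences: 20, 21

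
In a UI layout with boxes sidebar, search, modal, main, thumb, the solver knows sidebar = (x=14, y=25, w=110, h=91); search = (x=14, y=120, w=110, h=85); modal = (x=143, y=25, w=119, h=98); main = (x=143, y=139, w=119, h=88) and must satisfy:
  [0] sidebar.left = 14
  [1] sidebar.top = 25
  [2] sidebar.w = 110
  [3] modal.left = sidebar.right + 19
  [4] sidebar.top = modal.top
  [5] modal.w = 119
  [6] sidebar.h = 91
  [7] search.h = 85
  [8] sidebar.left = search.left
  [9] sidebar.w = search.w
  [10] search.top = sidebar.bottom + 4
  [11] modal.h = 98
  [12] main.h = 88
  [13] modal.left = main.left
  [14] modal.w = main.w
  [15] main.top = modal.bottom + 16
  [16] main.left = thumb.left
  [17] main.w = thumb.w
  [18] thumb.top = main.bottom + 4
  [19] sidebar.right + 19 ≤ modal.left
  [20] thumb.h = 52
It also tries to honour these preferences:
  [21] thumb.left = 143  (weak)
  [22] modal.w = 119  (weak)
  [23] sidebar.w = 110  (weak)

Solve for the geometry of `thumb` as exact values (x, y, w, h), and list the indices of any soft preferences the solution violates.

1. thumb.x = 143  [main.left = thumb.left]
2. thumb.w = 119  [main.w = thumb.w]
3. thumb.y = 231  [thumb.top = main.bottom + 4]
4. thumb.h = 52  [thumb.h = 52]

thumb = (x=143, y=231, w=119, h=52)
violated soft preferences: none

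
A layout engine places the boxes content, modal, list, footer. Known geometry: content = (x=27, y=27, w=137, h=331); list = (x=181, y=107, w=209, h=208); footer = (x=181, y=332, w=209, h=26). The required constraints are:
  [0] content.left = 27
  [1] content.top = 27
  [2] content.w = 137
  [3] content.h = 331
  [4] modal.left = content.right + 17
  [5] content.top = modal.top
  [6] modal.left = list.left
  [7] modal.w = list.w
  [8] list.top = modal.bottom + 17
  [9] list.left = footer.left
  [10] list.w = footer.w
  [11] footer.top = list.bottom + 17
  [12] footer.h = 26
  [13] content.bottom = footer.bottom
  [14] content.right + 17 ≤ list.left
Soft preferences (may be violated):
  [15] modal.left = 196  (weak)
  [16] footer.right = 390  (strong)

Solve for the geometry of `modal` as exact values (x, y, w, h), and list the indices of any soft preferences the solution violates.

modal = (x=181, y=27, w=209, h=63)
violated soft preferences: 15

1. modal.x = 181  [modal.left = content.right + 17]
2. modal.y = 27  [content.top = modal.top]
3. modal.w = 209  [modal.w = list.w]
4. modal.h = 63  [list.top = modal.bottom + 17]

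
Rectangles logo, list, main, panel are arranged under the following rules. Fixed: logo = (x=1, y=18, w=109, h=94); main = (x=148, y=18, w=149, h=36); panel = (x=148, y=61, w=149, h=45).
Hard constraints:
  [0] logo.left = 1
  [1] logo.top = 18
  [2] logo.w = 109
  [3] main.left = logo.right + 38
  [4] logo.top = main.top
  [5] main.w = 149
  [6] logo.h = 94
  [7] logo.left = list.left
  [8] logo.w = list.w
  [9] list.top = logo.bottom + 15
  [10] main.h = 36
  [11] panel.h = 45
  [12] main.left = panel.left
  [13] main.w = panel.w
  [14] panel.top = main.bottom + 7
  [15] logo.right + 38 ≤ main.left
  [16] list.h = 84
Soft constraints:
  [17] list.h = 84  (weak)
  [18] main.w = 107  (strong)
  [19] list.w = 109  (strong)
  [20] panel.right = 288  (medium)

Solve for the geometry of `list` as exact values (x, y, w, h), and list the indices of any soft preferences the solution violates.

list = (x=1, y=127, w=109, h=84)
violated soft preferences: 18, 20

1. list.x = 1  [logo.left = list.left]
2. list.w = 109  [logo.w = list.w]
3. list.y = 127  [list.top = logo.bottom + 15]
4. list.h = 84  [list.h = 84]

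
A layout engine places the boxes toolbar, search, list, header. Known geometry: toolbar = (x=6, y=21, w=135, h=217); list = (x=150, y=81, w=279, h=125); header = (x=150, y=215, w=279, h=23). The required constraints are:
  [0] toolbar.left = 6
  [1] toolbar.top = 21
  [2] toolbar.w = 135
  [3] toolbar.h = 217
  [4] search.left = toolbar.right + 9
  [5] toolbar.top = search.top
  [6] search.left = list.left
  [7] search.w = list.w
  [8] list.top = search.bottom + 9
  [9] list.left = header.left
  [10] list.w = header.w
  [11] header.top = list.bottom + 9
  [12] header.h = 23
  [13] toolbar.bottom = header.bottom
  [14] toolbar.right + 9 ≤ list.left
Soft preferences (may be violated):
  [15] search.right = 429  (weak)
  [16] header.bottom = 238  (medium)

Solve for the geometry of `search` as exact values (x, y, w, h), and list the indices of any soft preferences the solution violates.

1. search.x = 150  [search.left = toolbar.right + 9]
2. search.y = 21  [toolbar.top = search.top]
3. search.w = 279  [search.w = list.w]
4. search.h = 51  [list.top = search.bottom + 9]

search = (x=150, y=21, w=279, h=51)
violated soft preferences: none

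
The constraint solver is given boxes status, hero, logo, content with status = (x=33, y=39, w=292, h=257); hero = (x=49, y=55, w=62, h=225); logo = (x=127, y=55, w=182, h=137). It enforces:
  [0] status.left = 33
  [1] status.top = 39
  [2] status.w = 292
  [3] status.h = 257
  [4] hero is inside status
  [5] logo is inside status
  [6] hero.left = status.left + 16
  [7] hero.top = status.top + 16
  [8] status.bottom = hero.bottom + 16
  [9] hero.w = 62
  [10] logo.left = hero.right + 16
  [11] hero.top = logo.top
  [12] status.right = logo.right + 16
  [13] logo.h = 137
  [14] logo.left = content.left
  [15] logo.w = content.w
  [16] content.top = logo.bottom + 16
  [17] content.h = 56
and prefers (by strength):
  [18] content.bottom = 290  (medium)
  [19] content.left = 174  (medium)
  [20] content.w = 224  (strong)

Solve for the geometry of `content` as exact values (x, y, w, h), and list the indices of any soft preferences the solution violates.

1. content.x = 127  [logo.left = content.left]
2. content.w = 182  [logo.w = content.w]
3. content.y = 208  [content.top = logo.bottom + 16]
4. content.h = 56  [content.h = 56]

content = (x=127, y=208, w=182, h=56)
violated soft preferences: 18, 19, 20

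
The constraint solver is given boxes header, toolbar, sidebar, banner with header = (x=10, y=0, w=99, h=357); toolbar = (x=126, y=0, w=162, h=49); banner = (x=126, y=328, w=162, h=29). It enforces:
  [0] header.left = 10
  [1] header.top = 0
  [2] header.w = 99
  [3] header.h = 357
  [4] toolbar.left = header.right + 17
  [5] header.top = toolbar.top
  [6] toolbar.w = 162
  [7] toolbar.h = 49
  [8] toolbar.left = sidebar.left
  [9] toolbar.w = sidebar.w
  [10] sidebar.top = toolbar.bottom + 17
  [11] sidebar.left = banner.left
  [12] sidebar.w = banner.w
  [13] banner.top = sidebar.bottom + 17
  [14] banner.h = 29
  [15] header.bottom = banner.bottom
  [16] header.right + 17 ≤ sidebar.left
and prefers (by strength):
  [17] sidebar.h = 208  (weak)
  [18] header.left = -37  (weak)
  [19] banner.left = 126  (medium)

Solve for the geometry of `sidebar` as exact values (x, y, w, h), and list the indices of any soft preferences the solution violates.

sidebar = (x=126, y=66, w=162, h=245)
violated soft preferences: 17, 18

1. sidebar.x = 126  [toolbar.left = sidebar.left]
2. sidebar.w = 162  [toolbar.w = sidebar.w]
3. sidebar.y = 66  [sidebar.top = toolbar.bottom + 17]
4. sidebar.h = 245  [banner.top = sidebar.bottom + 17]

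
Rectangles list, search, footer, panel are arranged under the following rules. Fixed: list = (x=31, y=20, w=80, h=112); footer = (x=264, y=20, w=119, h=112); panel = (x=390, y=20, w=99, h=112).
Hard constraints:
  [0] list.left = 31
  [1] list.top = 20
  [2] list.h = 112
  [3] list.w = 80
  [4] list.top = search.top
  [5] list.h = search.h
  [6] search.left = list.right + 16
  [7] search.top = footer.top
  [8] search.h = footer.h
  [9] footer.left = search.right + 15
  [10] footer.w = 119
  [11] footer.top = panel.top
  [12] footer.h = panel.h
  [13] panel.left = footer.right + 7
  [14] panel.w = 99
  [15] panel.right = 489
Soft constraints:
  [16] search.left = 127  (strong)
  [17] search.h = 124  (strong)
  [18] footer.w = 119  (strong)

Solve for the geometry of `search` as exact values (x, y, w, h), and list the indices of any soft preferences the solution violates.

search = (x=127, y=20, w=122, h=112)
violated soft preferences: 17

1. search.y = 20  [list.top = search.top]
2. search.h = 112  [list.h = search.h]
3. search.x = 127  [search.left = list.right + 16]
4. search.w = 122  [footer.left = search.right + 15]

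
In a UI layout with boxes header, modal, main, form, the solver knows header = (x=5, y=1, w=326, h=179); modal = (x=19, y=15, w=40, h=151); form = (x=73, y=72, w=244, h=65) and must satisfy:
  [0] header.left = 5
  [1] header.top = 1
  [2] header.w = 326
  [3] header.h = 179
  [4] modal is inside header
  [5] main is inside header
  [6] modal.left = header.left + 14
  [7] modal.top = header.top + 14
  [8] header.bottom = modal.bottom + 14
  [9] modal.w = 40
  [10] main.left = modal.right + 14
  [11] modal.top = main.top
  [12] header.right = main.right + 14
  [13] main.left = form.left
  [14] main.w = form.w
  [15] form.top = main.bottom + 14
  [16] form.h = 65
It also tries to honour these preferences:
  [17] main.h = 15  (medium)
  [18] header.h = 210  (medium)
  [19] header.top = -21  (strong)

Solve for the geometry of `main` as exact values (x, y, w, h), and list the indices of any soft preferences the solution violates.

main = (x=73, y=15, w=244, h=43)
violated soft preferences: 17, 18, 19

1. main.x = 73  [main.left = modal.right + 14]
2. main.y = 15  [modal.top = main.top]
3. main.w = 244  [header.right = main.right + 14]
4. main.h = 43  [form.top = main.bottom + 14]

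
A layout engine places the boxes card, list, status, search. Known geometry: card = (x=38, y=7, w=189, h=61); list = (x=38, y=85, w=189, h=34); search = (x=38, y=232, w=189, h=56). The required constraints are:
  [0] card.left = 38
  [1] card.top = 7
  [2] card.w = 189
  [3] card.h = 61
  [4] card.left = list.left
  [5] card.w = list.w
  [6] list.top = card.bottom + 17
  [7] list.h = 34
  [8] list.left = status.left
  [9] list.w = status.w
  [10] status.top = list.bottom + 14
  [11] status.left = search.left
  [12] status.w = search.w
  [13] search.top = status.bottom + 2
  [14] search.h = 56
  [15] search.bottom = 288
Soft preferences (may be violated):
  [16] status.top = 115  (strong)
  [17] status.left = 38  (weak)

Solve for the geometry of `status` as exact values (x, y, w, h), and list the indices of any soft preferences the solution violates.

1. status.x = 38  [list.left = status.left]
2. status.w = 189  [list.w = status.w]
3. status.y = 133  [status.top = list.bottom + 14]
4. status.h = 97  [search.top = status.bottom + 2]

status = (x=38, y=133, w=189, h=97)
violated soft preferences: 16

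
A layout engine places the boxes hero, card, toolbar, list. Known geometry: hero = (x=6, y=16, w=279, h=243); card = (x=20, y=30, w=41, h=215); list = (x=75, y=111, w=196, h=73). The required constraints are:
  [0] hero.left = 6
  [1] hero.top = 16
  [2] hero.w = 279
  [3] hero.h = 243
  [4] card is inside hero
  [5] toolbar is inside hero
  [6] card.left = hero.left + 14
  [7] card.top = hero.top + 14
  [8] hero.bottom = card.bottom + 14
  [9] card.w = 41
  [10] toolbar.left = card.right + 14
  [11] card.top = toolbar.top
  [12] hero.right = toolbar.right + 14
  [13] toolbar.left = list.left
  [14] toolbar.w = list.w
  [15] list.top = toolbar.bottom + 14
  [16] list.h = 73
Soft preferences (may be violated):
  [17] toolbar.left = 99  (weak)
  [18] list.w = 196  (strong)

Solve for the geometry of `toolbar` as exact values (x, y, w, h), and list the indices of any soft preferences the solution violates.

toolbar = (x=75, y=30, w=196, h=67)
violated soft preferences: 17

1. toolbar.x = 75  [toolbar.left = card.right + 14]
2. toolbar.y = 30  [card.top = toolbar.top]
3. toolbar.w = 196  [hero.right = toolbar.right + 14]
4. toolbar.h = 67  [list.top = toolbar.bottom + 14]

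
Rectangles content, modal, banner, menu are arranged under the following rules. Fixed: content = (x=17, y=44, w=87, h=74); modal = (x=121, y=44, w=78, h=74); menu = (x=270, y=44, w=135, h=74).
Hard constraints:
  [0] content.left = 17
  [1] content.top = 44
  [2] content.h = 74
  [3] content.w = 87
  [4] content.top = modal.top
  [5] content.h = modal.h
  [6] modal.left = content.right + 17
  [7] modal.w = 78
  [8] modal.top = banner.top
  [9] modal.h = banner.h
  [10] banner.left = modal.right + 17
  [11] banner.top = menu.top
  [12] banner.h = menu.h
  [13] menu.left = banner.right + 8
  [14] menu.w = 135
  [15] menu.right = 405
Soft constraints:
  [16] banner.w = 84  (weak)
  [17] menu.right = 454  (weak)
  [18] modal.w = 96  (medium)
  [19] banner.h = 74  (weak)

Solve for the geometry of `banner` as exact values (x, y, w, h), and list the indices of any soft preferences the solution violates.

banner = (x=216, y=44, w=46, h=74)
violated soft preferences: 16, 17, 18

1. banner.y = 44  [modal.top = banner.top]
2. banner.h = 74  [modal.h = banner.h]
3. banner.x = 216  [banner.left = modal.right + 17]
4. banner.w = 46  [menu.left = banner.right + 8]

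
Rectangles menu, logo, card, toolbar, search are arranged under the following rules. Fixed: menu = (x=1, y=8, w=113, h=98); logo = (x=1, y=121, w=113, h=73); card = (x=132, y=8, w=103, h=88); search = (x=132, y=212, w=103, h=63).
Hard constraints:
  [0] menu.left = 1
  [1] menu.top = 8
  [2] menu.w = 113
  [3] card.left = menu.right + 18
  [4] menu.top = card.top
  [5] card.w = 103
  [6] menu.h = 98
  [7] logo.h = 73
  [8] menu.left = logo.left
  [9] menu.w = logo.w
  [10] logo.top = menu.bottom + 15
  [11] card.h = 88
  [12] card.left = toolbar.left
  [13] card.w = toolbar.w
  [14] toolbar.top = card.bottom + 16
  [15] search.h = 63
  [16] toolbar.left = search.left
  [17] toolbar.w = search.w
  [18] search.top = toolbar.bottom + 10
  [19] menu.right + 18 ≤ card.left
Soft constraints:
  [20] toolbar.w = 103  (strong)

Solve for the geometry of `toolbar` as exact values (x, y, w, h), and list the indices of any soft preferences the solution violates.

toolbar = (x=132, y=112, w=103, h=90)
violated soft preferences: none

1. toolbar.x = 132  [card.left = toolbar.left]
2. toolbar.w = 103  [card.w = toolbar.w]
3. toolbar.y = 112  [toolbar.top = card.bottom + 16]
4. toolbar.h = 90  [search.top = toolbar.bottom + 10]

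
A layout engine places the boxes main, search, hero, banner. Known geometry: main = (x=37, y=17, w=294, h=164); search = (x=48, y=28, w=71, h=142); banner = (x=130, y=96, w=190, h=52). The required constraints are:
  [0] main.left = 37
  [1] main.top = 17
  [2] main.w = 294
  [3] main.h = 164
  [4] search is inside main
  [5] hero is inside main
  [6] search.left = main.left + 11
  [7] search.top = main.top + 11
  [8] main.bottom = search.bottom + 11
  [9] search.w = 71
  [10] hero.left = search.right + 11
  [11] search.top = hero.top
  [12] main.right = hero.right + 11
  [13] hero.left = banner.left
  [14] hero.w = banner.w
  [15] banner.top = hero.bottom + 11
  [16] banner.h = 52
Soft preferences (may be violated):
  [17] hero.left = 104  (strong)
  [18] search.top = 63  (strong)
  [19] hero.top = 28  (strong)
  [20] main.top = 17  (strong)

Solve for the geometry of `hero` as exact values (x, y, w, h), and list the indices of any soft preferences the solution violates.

1. hero.x = 130  [hero.left = search.right + 11]
2. hero.y = 28  [search.top = hero.top]
3. hero.w = 190  [main.right = hero.right + 11]
4. hero.h = 57  [banner.top = hero.bottom + 11]

hero = (x=130, y=28, w=190, h=57)
violated soft preferences: 17, 18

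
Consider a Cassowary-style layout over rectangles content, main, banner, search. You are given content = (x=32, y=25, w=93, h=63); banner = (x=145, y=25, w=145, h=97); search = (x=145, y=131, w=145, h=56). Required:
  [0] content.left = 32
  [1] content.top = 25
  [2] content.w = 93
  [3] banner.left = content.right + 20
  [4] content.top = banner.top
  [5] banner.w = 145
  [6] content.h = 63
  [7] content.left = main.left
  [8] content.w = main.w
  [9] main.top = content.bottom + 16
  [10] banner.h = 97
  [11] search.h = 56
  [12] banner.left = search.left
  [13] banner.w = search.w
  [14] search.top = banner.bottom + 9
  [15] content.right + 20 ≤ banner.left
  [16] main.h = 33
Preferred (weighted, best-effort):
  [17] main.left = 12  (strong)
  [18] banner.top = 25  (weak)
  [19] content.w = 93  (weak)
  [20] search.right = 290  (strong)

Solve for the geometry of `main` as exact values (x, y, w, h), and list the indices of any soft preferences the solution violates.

main = (x=32, y=104, w=93, h=33)
violated soft preferences: 17

1. main.x = 32  [content.left = main.left]
2. main.w = 93  [content.w = main.w]
3. main.y = 104  [main.top = content.bottom + 16]
4. main.h = 33  [main.h = 33]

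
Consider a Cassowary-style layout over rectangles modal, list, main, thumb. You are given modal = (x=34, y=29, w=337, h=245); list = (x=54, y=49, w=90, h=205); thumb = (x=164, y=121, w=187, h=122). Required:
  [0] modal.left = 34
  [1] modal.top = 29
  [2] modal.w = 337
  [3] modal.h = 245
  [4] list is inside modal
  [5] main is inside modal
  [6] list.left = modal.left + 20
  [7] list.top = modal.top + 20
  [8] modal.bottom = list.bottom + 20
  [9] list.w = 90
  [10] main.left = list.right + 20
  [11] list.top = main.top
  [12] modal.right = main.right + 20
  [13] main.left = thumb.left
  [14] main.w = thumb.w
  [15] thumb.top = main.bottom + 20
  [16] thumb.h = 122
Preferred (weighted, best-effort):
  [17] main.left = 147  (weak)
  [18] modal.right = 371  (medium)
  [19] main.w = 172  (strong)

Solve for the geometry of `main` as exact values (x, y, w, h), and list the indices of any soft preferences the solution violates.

1. main.x = 164  [main.left = list.right + 20]
2. main.y = 49  [list.top = main.top]
3. main.w = 187  [modal.right = main.right + 20]
4. main.h = 52  [thumb.top = main.bottom + 20]

main = (x=164, y=49, w=187, h=52)
violated soft preferences: 17, 19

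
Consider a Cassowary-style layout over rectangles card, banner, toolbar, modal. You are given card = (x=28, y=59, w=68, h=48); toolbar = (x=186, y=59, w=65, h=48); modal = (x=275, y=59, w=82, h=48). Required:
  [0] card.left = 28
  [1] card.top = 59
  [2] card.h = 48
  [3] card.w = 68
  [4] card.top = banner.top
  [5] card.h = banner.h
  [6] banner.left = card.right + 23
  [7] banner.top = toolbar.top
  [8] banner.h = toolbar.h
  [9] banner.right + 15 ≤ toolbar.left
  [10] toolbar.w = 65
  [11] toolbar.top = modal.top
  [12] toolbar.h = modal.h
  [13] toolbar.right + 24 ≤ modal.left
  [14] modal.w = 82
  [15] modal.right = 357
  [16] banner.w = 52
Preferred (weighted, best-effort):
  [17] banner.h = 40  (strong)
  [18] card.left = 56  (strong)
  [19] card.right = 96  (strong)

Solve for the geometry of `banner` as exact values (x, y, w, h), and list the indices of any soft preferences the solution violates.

banner = (x=119, y=59, w=52, h=48)
violated soft preferences: 17, 18

1. banner.y = 59  [card.top = banner.top]
2. banner.h = 48  [card.h = banner.h]
3. banner.x = 119  [banner.left = card.right + 23]
4. banner.w = 52  [banner.w = 52]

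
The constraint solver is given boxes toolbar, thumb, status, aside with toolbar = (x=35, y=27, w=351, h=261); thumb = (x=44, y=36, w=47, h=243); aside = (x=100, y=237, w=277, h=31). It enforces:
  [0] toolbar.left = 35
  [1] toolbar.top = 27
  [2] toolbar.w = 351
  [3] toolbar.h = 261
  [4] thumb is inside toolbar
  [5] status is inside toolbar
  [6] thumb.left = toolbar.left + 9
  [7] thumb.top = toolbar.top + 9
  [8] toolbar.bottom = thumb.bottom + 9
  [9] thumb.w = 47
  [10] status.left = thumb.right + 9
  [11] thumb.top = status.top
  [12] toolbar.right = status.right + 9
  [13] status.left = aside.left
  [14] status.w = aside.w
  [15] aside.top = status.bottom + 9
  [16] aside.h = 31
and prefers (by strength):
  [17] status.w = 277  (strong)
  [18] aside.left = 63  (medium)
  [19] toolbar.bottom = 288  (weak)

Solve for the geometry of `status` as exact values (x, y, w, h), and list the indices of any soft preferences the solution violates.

1. status.x = 100  [status.left = thumb.right + 9]
2. status.y = 36  [thumb.top = status.top]
3. status.w = 277  [toolbar.right = status.right + 9]
4. status.h = 192  [aside.top = status.bottom + 9]

status = (x=100, y=36, w=277, h=192)
violated soft preferences: 18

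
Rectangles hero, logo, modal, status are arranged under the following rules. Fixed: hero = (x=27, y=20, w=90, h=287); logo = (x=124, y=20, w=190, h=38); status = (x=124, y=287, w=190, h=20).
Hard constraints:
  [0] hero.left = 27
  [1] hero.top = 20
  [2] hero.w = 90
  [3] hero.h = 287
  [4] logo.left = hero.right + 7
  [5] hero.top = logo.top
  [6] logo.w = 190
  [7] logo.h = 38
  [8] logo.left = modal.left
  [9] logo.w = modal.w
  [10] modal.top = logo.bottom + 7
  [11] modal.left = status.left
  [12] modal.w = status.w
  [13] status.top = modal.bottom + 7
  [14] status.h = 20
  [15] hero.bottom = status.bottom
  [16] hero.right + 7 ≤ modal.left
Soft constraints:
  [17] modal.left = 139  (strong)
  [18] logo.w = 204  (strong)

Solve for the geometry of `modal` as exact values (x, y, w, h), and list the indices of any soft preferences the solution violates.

1. modal.x = 124  [logo.left = modal.left]
2. modal.w = 190  [logo.w = modal.w]
3. modal.y = 65  [modal.top = logo.bottom + 7]
4. modal.h = 215  [status.top = modal.bottom + 7]

modal = (x=124, y=65, w=190, h=215)
violated soft preferences: 17, 18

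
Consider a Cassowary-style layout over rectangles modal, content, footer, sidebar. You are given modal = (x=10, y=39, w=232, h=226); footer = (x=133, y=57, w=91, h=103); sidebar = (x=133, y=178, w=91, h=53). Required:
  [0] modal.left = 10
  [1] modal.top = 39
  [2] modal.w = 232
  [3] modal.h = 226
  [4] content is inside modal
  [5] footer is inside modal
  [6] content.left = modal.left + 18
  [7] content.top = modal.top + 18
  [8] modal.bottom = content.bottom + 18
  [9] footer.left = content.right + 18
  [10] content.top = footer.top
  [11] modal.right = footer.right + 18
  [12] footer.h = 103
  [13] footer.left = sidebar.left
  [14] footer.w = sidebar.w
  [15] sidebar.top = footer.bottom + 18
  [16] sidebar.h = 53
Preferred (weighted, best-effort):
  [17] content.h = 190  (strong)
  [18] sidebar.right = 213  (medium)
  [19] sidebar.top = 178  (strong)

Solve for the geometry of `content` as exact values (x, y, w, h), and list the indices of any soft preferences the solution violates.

content = (x=28, y=57, w=87, h=190)
violated soft preferences: 18

1. content.x = 28  [content.left = modal.left + 18]
2. content.y = 57  [content.top = modal.top + 18]
3. content.h = 190  [modal.bottom = content.bottom + 18]
4. content.w = 87  [footer.left = content.right + 18]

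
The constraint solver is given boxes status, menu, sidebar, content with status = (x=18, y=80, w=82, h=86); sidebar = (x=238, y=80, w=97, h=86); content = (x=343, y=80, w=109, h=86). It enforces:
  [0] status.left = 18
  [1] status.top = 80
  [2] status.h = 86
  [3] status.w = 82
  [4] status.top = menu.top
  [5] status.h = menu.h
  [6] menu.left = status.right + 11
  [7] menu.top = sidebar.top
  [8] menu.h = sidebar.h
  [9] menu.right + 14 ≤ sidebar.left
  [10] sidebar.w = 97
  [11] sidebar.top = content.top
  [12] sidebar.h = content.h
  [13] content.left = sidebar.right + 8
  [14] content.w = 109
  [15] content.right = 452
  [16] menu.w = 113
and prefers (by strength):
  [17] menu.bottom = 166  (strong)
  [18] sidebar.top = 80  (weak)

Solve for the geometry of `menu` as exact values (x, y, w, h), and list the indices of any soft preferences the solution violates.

1. menu.y = 80  [status.top = menu.top]
2. menu.h = 86  [status.h = menu.h]
3. menu.x = 111  [menu.left = status.right + 11]
4. menu.w = 113  [menu.w = 113]

menu = (x=111, y=80, w=113, h=86)
violated soft preferences: none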